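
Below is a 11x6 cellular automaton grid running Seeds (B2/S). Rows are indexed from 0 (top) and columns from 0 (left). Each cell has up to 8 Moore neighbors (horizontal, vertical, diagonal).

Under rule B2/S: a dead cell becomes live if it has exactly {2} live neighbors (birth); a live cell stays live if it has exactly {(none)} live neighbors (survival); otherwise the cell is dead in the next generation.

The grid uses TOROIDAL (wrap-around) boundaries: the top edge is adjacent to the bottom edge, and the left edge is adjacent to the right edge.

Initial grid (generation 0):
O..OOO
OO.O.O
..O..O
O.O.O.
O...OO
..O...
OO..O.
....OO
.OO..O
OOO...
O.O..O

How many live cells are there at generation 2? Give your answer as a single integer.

Answer: 3

Derivation:
Simulating step by step:
Generation 0 (given above): 31 live cells
Generation 1: 3 live cells
......
......
......
......
..O...
......
..O...
......
......
....O.
......
Generation 2: 3 live cells
......
......
......
......
......
.OOO..
......
......
......
......
......
Population at generation 2: 3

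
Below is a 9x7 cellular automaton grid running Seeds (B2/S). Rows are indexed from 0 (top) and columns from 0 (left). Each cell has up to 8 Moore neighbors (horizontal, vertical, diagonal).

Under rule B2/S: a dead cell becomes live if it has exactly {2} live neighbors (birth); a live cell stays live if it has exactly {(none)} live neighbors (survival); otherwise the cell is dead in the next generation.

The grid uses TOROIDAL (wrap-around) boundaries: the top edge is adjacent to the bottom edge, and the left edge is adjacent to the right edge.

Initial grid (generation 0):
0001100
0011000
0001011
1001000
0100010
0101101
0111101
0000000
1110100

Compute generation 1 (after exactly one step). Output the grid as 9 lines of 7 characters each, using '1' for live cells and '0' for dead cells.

Answer: 1000010
0000001
1100000
0100000
0000000
0000000
0000000
0000001
0000010

Derivation:
Simulating step by step:
Generation 0 (given above): 24 live cells
Generation 1: 8 live cells
(generation 1 grid is the final answer)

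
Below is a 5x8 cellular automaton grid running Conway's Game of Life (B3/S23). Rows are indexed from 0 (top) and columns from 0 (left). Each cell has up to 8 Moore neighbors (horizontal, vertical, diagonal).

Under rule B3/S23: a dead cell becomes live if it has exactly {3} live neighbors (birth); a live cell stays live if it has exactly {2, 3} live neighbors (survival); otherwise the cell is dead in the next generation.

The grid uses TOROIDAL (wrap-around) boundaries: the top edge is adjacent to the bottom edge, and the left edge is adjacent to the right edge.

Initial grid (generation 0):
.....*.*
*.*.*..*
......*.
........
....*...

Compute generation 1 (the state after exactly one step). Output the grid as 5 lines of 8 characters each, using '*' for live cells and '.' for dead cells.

Answer: *..*****
*....*.*
.......*
........
........

Derivation:
Simulating step by step:
Generation 0 (given above): 8 live cells
Generation 1: 10 live cells
(generation 1 grid is the final answer)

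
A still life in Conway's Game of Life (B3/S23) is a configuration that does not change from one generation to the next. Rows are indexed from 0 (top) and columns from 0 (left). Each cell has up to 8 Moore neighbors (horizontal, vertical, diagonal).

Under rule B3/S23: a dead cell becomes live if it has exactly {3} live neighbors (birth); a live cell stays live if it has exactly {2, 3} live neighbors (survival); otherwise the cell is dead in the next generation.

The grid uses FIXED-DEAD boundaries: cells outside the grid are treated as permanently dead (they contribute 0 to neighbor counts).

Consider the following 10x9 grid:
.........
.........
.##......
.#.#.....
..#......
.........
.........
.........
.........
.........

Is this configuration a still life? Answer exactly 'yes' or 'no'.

Answer: yes

Derivation:
Compute generation 1 and compare to generation 0 (given above):
Generation 1:
.........
.........
.##......
.#.#.....
..#......
.........
.........
.........
.........
.........
The grids are IDENTICAL -> still life.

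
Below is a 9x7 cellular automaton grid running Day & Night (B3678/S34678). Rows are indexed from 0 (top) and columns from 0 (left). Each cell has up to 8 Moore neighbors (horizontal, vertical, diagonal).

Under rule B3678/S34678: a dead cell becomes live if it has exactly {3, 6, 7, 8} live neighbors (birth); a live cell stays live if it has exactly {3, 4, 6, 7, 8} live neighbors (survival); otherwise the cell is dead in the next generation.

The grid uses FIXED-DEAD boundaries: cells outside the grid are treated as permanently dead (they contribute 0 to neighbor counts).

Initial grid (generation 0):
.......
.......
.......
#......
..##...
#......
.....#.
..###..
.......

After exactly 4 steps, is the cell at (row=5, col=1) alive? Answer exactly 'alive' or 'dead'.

Answer: dead

Derivation:
Simulating step by step:
Generation 0 (given above): 8 live cells
Generation 1: 4 live cells
.......
.......
.......
.......
.#.....
.......
...##..
.......
...#...
Generation 2: 2 live cells
.......
.......
.......
.......
.......
.......
.......
...##..
.......
Generation 3: 0 live cells
.......
.......
.......
.......
.......
.......
.......
.......
.......
Generation 4: 0 live cells
.......
.......
.......
.......
.......
.......
.......
.......
.......

Cell (5,1) at generation 4: 0 -> dead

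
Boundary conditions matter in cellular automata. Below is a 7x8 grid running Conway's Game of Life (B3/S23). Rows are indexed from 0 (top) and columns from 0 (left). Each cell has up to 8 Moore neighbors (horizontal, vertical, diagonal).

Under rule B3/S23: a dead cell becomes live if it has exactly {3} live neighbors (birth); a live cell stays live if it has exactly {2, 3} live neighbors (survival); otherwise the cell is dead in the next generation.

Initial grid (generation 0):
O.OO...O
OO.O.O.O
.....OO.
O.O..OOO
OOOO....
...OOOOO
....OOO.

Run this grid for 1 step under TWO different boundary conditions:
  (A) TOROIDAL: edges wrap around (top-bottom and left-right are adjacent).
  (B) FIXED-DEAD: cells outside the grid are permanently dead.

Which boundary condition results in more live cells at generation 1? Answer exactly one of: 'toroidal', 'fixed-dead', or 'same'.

Under TOROIDAL boundary, generation 1:
..OO....
.O.O.O..
..O.....
O.OOOO..
........
OO.....O
O.O.....
Population = 16

Under FIXED-DEAD boundary, generation 1:
O.OOO.O.
OO.O.O.O
O.O.....
O.OOOO.O
O.......
.O.....O
...O...O
Population = 23

Comparison: toroidal=16, fixed-dead=23 -> fixed-dead

Answer: fixed-dead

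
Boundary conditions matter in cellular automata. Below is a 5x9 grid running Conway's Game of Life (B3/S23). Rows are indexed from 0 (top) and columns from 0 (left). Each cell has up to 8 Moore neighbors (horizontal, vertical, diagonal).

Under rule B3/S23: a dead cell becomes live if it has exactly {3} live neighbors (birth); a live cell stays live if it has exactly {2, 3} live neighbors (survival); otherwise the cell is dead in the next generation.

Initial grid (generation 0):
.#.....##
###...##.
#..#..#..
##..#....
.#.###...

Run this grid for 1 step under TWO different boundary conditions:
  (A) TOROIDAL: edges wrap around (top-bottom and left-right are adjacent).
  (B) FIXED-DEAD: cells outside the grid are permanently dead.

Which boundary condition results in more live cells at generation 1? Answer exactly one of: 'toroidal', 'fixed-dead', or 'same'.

Answer: fixed-dead

Derivation:
Under TOROIDAL boundary, generation 1:
...###.##
..#...#..
...#.###.
##.......
.#.###..#
Population = 18

Under FIXED-DEAD boundary, generation 1:
###...###
#.#...#.#
...#.###.
##.......
######...
Population = 22

Comparison: toroidal=18, fixed-dead=22 -> fixed-dead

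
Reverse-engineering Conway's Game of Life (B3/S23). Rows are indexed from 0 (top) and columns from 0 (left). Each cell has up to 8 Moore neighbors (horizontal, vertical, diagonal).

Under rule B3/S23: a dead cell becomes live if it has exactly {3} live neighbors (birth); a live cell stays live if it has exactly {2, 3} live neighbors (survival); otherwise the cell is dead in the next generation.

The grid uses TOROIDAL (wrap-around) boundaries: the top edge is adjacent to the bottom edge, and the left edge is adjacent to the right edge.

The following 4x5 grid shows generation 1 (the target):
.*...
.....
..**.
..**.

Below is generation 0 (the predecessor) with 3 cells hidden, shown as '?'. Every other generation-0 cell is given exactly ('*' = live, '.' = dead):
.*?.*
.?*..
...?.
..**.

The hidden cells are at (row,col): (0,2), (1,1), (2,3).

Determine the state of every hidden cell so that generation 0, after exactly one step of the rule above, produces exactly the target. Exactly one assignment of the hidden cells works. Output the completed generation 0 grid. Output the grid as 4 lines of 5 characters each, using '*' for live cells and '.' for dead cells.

Hidden generation-0 cells (in order): (0,2), (1,1), (2,3).
A hidden cell only influences target cells in its own 3x3 neighborhood. Try each of the 2^3 = 8 assignments, step the completed generation 0 forward once under B3/S23, and compare with the target:
  (0,2)=. (1,1)=. (2,3)=. -> step reproduces the target at every cell -> ACCEPT
  (0,2)=. (1,1)=. (2,3)=* -> step gives (1,2)='*' but target has '.' -> reject
  (0,2)=. (1,1)=* (2,3)=. -> step gives (0,0)='*' but target has '.' -> reject
  (0,2)=. (1,1)=* (2,3)=* -> step gives (0,0)='*' but target has '.' -> reject
  (0,2)=* (1,1)=. (2,3)=. -> step gives (1,1)='*' but target has '.' -> reject
  (0,2)=* (1,1)=. (2,3)=* -> step gives (1,1)='*' but target has '.' -> reject
  (0,2)=* (1,1)=* (2,3)=. -> step gives (0,0)='*' but target has '.' -> reject
  (0,2)=* (1,1)=* (2,3)=* -> step gives (0,0)='*' but target has '.' -> reject
Unique solution: (0,2)=dead, (1,1)=dead, (2,3)=dead.
Check: live-neighbor counts of every cell in the completed generation 0:
22441
22121
02331
22222
Applying B3/S23 to generation 0 with these counts gives:
.*...
.....
..**.
..**.
which matches the target exactly.

Answer: .*..*
..*..
.....
..**.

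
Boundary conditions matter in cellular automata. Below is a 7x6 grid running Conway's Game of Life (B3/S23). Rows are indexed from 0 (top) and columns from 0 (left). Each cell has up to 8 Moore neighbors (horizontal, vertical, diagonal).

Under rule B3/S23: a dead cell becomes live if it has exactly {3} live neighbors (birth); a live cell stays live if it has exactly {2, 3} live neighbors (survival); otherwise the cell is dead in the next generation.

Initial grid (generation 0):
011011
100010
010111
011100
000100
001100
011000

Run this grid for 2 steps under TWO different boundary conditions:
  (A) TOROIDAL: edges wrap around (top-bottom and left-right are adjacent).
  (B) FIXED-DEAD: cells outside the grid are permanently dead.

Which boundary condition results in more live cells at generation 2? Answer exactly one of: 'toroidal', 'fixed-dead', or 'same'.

Answer: toroidal

Derivation:
Under TOROIDAL boundary, generation 2:
000111
100011
010000
011001
010000
111111
111010
Population = 21

Under FIXED-DEAD boundary, generation 2:
000010
101001
110000
011000
110000
110110
010100
Population = 16

Comparison: toroidal=21, fixed-dead=16 -> toroidal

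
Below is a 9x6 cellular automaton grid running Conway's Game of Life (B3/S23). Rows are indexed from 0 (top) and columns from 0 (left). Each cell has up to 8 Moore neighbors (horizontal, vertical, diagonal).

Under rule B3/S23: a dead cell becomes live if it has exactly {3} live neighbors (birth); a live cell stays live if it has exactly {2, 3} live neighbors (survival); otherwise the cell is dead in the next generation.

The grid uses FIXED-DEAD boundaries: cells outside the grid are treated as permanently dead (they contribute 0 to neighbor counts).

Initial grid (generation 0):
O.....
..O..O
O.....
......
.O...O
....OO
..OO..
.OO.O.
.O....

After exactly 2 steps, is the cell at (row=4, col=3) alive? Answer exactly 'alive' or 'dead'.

Answer: dead

Derivation:
Simulating step by step:
Generation 0 (given above): 14 live cells
Generation 1: 13 live cells
......
.O....
......
......
....OO
..OOOO
.OO..O
.O....
.OO...
Generation 2: 8 live cells
......
......
......
......
.....O
.OO...
.O...O
O.....
.OO...

Cell (4,3) at generation 2: 0 -> dead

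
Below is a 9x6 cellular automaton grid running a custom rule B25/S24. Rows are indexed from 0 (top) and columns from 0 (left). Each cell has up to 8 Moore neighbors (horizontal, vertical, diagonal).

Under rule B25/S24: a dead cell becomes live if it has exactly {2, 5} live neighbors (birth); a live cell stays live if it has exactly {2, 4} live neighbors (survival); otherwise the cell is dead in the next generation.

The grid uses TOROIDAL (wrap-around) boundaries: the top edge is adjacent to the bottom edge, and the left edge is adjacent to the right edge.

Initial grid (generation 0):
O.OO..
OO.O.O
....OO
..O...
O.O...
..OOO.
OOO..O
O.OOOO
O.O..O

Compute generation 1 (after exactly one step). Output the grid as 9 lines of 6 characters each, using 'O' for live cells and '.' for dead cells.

Answer: ..O..O
O...OO
......
O...O.
...OOO
..OOO.
O.....
..OOO.
O.O.O.

Derivation:
Simulating step by step:
Generation 0 (given above): 27 live cells
Generation 1: 20 live cells
(generation 1 grid is the final answer)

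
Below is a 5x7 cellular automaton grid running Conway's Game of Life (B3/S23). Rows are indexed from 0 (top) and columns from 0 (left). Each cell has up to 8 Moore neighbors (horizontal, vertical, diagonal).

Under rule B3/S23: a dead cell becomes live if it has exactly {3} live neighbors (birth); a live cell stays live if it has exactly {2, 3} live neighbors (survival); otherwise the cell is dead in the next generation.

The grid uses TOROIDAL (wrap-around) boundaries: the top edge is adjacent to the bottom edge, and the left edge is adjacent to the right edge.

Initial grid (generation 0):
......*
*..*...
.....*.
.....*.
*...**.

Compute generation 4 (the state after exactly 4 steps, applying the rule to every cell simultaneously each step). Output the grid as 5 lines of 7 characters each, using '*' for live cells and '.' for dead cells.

Simulating step by step:
Generation 0 (given above): 8 live cells
Generation 1: 10 live cells
*...***
......*
....*.*
.....*.
....**.
Generation 2: 5 live cells
*...*..
....*..
......*
......*
.......
Generation 3: 2 live cells
.......
.....*.
.....*.
.......
.......
Generation 4: 0 live cells
(generation 4 grid is the final answer)

Answer: .......
.......
.......
.......
.......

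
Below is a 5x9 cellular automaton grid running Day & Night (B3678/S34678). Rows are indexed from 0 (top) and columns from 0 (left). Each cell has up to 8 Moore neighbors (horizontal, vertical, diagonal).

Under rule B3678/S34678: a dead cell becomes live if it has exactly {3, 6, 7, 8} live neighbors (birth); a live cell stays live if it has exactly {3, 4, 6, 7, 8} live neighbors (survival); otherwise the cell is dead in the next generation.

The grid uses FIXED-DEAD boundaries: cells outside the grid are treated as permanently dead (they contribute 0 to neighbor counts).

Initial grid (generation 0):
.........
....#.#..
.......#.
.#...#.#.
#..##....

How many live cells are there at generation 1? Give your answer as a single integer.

Answer: 3

Derivation:
Simulating step by step:
Generation 0 (given above): 9 live cells
Generation 1: 3 live cells
.........
.........
.....#...
....#.#..
.........
Population at generation 1: 3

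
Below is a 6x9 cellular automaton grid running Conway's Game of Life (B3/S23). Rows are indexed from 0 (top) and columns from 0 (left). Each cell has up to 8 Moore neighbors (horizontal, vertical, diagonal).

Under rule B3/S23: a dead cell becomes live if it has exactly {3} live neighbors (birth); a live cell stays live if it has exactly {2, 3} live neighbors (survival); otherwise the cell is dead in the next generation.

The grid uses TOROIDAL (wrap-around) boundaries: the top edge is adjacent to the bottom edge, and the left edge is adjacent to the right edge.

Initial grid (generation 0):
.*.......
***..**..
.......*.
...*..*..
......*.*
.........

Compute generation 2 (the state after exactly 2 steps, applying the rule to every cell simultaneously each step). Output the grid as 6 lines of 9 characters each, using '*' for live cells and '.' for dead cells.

Answer: *.*......
...*..*.*
*.*..*.*.
......**.
.........
.*.......

Derivation:
Simulating step by step:
Generation 0 (given above): 11 live cells
Generation 1: 13 live cells
***......
***...*..
.**..*.*.
......*..
.......*.
.........
Generation 2: 12 live cells
(generation 2 grid is the final answer)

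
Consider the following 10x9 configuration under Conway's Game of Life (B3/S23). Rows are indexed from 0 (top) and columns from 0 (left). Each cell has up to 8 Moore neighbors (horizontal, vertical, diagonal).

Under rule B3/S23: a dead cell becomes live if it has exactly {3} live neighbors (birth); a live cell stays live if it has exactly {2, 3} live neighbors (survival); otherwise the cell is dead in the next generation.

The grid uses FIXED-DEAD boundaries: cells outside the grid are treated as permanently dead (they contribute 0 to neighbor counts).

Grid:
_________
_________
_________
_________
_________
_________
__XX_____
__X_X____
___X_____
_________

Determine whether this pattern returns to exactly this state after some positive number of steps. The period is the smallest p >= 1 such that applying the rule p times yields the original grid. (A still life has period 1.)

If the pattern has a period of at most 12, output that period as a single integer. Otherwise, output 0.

Simulating and comparing each generation to the original:
Gen 0 (original, given above): 5 live cells
Gen 1: 5 live cells, MATCHES original -> period = 1

Answer: 1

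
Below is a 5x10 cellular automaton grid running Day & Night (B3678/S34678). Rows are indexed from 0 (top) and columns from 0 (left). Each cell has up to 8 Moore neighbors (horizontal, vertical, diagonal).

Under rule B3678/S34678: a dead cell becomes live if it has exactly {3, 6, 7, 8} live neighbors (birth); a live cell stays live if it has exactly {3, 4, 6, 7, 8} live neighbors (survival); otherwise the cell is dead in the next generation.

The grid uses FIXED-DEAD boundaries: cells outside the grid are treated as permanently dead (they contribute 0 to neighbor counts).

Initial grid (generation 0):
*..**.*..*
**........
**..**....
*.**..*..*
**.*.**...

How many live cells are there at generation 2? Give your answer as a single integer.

Simulating step by step:
Generation 0 (given above): 21 live cells
Generation 1: 14 live cells
.*........
****......
*..*......
****..*...
.*..*.....
Generation 2: 18 live cells
**........
***.......
*****.....
*****.....
**.*......
Population at generation 2: 18

Answer: 18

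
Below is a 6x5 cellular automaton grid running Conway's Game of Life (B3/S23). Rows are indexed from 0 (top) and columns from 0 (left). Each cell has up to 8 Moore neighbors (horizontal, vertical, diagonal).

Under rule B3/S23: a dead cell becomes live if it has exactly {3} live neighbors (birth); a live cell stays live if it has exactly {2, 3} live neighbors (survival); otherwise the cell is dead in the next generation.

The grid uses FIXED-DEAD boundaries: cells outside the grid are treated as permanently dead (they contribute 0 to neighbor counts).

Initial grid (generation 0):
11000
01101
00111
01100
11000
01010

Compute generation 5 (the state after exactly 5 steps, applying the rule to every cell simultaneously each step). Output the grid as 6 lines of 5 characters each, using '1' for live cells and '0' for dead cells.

Answer: 11000
11000
00000
00000
11000
11000

Derivation:
Simulating step by step:
Generation 0 (given above): 14 live cells
Generation 1: 11 live cells
11100
10001
00001
10000
10000
11100
Generation 2: 7 live cells
11000
10010
00000
00000
10000
11000
Generation 3: 8 live cells
11000
11000
00000
00000
11000
11000
Generation 4: 8 live cells
11000
11000
00000
00000
11000
11000
Generation 5: 8 live cells
(generation 5 grid is the final answer)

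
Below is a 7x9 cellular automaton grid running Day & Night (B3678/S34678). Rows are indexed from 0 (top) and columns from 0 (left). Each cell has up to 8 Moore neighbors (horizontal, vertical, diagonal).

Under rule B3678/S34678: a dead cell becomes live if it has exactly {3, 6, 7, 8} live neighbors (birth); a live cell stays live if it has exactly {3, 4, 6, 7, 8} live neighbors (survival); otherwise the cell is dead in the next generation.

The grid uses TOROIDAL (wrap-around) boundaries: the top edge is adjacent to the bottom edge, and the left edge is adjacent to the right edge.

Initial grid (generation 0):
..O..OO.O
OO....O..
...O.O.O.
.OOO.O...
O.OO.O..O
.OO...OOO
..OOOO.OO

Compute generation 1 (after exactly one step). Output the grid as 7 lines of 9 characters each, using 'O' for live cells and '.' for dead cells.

Answer: ..O..OO.O
..O.O.O.O
O........
OO.OO...O
OOOO....O
.O.O..O..
..OOOOOOO

Derivation:
Simulating step by step:
Generation 0 (given above): 30 live cells
Generation 1: 29 live cells
(generation 1 grid is the final answer)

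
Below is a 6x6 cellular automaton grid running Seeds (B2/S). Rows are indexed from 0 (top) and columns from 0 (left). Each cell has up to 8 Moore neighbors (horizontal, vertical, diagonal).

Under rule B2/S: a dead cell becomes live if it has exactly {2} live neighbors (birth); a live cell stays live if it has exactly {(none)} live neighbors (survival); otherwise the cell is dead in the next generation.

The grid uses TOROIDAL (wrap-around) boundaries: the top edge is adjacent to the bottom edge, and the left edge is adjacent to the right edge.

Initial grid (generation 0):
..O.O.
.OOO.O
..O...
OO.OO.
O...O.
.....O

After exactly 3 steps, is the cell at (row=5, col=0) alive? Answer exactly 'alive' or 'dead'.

Simulating step by step:
Generation 0 (given above): 14 live cells
Generation 1: 4 live cells
......
O.....
......
......
..O...
OO....
Generation 2: 3 live cells
.....O
......
......
......
O.....
..O...
Generation 3: 4 live cells
......
......
......
......
.O....
OO...O

Cell (5,0) at generation 3: 1 -> alive

Answer: alive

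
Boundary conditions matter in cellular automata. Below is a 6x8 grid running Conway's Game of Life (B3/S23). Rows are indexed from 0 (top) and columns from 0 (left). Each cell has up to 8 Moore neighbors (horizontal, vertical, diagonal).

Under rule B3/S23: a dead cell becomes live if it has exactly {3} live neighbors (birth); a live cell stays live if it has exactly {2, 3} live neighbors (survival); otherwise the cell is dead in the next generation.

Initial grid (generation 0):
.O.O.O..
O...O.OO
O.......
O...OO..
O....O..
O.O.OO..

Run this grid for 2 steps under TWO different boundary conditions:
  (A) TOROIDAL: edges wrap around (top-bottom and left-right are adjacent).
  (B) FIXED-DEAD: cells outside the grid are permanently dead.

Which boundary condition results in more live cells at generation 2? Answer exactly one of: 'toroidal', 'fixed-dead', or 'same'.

Answer: fixed-dead

Derivation:
Under TOROIDAL boundary, generation 2:
........
....O.O.
..OO....
..OOO...
...O....
O....OO.
Population = 11

Under FIXED-DEAD boundary, generation 2:
....O.O.
OO.O...O
..OO..O.
..OOO.O.
O.OO..O.
....OO..
Population = 19

Comparison: toroidal=11, fixed-dead=19 -> fixed-dead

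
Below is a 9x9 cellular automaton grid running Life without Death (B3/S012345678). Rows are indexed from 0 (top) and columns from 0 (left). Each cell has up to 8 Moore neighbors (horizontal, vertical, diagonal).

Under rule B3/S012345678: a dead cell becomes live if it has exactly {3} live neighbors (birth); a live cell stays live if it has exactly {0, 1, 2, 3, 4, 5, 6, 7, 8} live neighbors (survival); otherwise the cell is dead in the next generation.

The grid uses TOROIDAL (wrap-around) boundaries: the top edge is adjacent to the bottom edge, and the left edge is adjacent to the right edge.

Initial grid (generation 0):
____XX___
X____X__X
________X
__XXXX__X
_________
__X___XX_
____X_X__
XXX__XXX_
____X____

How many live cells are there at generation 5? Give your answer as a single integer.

Simulating step by step:
Generation 0 (given above): 23 live cells
Generation 1: 40 live cells
____XX___
X___XX__X
___X_X_XX
__XXXX__X
__X_XXXX_
__X__XXX_
__XXX_X_X
XXXXXXXX_
_X_XX____
Generation 2: 51 live cells
X___XX___
X__XXX_XX
__XX_X_XX
__XXXX__X
_XX_XXXXX
_XX__XXXX
X_XXX_X_X
XXXXXXXXX
XX_XX____
Generation 3: 57 live cells
X_X_XXX__
XXXXXX_XX
_XXX_X_XX
__XXXX__X
_XX_XXXXX
_XX__XXXX
X_XXX_X_X
XXXXXXXXX
XX_XX__X_
Generation 4: 57 live cells
X_X_XXX__
XXXXXX_XX
_XXX_X_XX
__XXXX__X
_XX_XXXXX
_XX__XXXX
X_XXX_X_X
XXXXXXXXX
XX_XX__X_
Generation 5: 57 live cells
X_X_XXX__
XXXXXX_XX
_XXX_X_XX
__XXXX__X
_XX_XXXXX
_XX__XXXX
X_XXX_X_X
XXXXXXXXX
XX_XX__X_
Population at generation 5: 57

Answer: 57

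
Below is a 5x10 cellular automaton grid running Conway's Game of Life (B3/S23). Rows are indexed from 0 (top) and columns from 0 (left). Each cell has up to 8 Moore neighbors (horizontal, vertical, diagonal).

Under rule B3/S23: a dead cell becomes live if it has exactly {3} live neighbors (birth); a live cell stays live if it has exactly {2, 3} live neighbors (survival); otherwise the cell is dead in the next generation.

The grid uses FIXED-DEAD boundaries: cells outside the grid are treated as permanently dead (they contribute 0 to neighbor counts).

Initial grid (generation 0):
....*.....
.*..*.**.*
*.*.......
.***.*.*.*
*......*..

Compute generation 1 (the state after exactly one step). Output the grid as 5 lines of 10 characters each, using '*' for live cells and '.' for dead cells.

Answer: .....*....
.*.*.*....
*...**.*..
*.**..*.*.
.**...*.*.

Derivation:
Simulating step by step:
Generation 0 (given above): 16 live cells
Generation 1: 17 live cells
(generation 1 grid is the final answer)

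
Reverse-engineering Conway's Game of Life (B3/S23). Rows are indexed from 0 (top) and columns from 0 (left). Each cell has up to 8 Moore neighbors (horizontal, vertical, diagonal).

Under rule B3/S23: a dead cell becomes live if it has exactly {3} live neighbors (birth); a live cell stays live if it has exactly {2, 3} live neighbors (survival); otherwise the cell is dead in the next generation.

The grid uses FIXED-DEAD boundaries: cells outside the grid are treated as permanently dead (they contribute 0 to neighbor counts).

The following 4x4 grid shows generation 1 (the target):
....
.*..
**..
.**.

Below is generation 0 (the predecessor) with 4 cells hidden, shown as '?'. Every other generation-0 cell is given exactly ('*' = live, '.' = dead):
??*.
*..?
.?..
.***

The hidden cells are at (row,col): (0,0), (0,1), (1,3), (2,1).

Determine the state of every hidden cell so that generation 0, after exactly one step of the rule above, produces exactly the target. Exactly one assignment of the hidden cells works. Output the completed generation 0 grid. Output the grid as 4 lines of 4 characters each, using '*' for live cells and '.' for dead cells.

Hidden generation-0 cells (in order): (0,0), (0,1), (1,3), (2,1).
A hidden cell only influences target cells in its own 3x3 neighborhood. Try each of the 2^4 = 16 assignments, step the completed generation 0 forward once under B3/S23, and compare with the target:
  (0,0)=. (0,1)=. (1,3)=. (2,1)=. -> step gives (1,1)='.' but target has '*' -> reject
  (0,0)=. (0,1)=. (1,3)=. (2,1)=* -> step reproduces the target at every cell -> ACCEPT
  (0,0)=. (0,1)=. (1,3)=* (2,1)=. -> step gives (1,1)='.' but target has '*' -> reject
  (0,0)=. (0,1)=. (1,3)=* (2,1)=* -> step gives (1,2)='*' but target has '.' -> reject
  (0,0)=. (0,1)=* (1,3)=. (2,1)=. -> step gives (0,1)='*' but target has '.' -> reject
  (0,0)=. (0,1)=* (1,3)=. (2,1)=* -> step gives (0,1)='*' but target has '.' -> reject
  (0,0)=. (0,1)=* (1,3)=* (2,1)=. -> step gives (0,1)='*' but target has '.' -> reject
  (0,0)=. (0,1)=* (1,3)=* (2,1)=* -> step gives (0,1)='*' but target has '.' -> reject
  (0,0)=* (0,1)=. (1,3)=. (2,1)=. -> step gives (0,1)='*' but target has '.' -> reject
  (0,0)=* (0,1)=. (1,3)=. (2,1)=* -> step gives (0,1)='*' but target has '.' -> reject
  (0,0)=* (0,1)=. (1,3)=* (2,1)=. -> step gives (0,1)='*' but target has '.' -> reject
  (0,0)=* (0,1)=. (1,3)=* (2,1)=* -> step gives (0,1)='*' but target has '.' -> reject
  (0,0)=* (0,1)=* (1,3)=. (2,1)=. -> step gives (0,0)='*' but target has '.' -> reject
  (0,0)=* (0,1)=* (1,3)=. (2,1)=* -> step gives (0,0)='*' but target has '.' -> reject
  (0,0)=* (0,1)=* (1,3)=* (2,1)=. -> step gives (0,0)='*' but target has '.' -> reject
  (0,0)=* (0,1)=* (1,3)=* (2,1)=* -> step gives (0,0)='*' but target has '.' -> reject
Unique solution: (0,0)=dead, (0,1)=dead, (1,3)=dead, (2,1)=live.
Check: live-neighbor counts of every cell in the completed generation 0:
1201
1321
3342
2231
Applying B3/S23 to generation 0 with these counts gives:
....
.*..
**..
.**.
which matches the target exactly.

Answer: ..*.
*...
.*..
.***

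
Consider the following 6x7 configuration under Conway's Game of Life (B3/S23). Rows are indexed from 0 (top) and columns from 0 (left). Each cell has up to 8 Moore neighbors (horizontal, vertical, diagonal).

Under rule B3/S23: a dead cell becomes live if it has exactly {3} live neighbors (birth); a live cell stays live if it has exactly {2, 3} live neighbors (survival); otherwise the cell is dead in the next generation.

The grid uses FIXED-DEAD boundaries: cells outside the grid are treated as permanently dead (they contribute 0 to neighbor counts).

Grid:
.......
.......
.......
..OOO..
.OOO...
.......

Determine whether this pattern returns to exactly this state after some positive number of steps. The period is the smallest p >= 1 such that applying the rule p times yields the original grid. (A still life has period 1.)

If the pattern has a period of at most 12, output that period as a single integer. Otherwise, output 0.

Answer: 2

Derivation:
Simulating and comparing each generation to the original:
Gen 0 (original, given above): 6 live cells
Gen 1: 6 live cells, differs from original
Gen 2: 6 live cells, MATCHES original -> period = 2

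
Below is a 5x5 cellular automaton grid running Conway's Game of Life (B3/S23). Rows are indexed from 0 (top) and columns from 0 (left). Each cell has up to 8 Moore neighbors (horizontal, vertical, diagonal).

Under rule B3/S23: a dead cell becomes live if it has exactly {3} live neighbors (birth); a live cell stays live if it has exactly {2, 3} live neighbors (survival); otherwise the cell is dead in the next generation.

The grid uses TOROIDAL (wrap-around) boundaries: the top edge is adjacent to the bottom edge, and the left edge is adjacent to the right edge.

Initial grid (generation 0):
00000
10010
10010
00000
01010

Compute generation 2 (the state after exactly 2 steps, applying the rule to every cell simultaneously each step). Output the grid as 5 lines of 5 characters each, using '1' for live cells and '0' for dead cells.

Simulating step by step:
Generation 0 (given above): 6 live cells
Generation 1: 4 live cells
00101
00000
00000
00101
00000
Generation 2: 0 live cells
(generation 2 grid is the final answer)

Answer: 00000
00000
00000
00000
00000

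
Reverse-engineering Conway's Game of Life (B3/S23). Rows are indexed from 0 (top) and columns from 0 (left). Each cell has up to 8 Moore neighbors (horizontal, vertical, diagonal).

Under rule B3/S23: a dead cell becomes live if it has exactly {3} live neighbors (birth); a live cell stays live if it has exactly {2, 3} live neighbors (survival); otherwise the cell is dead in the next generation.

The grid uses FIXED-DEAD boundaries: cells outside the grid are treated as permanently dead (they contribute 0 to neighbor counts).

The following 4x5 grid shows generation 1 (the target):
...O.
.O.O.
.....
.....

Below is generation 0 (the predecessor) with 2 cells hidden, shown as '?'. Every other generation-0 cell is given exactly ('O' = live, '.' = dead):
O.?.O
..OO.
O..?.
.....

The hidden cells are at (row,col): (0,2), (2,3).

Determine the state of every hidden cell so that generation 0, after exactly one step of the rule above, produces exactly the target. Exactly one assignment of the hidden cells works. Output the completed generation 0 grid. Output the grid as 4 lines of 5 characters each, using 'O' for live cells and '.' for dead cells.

Hidden generation-0 cells (in order): (0,2), (2,3).
A hidden cell only influences target cells in its own 3x3 neighborhood. Try each of the 2^2 = 4 assignments, step the completed generation 0 forward once under B3/S23, and compare with the target:
  (0,2)=. (2,3)=. -> step reproduces the target at every cell -> ACCEPT
  (0,2)=. (2,3)=O -> step gives (1,2)='O' but target has '.' -> reject
  (0,2)=O (2,3)=. -> step gives (0,1)='O' but target has '.' -> reject
  (0,2)=O (2,3)=O -> step gives (0,1)='O' but target has '.' -> reject
Unique solution: (0,2)=dead, (2,3)=dead.
Check: live-neighbor counts of every cell in the completed generation 0:
02231
23122
02221
11000
Applying B3/S23 to generation 0 with these counts gives:
...O.
.O.O.
.....
.....
which matches the target exactly.

Answer: O...O
..OO.
O....
.....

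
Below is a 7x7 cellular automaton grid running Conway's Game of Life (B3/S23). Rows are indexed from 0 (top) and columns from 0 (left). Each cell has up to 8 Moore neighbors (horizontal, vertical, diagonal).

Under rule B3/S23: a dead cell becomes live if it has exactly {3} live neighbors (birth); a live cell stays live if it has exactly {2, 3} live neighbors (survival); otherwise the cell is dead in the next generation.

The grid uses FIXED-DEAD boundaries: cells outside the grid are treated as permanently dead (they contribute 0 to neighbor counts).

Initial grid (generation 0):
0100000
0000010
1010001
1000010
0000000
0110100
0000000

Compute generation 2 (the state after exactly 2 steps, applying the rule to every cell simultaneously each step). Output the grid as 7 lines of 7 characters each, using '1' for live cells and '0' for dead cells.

Answer: 0000000
0000000
1110000
1110000
0000000
0000000
0000000

Derivation:
Simulating step by step:
Generation 0 (given above): 10 live cells
Generation 1: 6 live cells
0000000
0100000
0100011
0100000
0100000
0000000
0000000
Generation 2: 6 live cells
(generation 2 grid is the final answer)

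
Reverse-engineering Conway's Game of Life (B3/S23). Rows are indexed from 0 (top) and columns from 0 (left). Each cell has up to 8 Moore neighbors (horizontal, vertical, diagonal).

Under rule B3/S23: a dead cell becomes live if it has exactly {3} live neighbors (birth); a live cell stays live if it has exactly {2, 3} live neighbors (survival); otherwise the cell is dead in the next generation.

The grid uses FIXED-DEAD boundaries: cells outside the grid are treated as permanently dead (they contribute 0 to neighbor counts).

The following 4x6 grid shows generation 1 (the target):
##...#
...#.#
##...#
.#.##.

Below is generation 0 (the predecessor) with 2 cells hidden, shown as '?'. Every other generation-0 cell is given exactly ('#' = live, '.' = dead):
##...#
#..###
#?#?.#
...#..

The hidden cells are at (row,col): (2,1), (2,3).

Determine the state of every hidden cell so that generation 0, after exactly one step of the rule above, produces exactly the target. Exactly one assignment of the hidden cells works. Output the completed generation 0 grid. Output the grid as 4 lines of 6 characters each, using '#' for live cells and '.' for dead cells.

Answer: ##...#
#..###
####.#
...#..

Derivation:
Hidden generation-0 cells (in order): (2,1), (2,3).
A hidden cell only influences target cells in its own 3x3 neighborhood. Try each of the 2^2 = 4 assignments, step the completed generation 0 forward once under B3/S23, and compare with the target:
  (2,1)=. (2,3)=. -> step gives (1,0)='#' but target has '.' -> reject
  (2,1)=. (2,3)=# -> step gives (1,0)='#' but target has '.' -> reject
  (2,1)=# (2,3)=. -> step gives (2,2)='#' but target has '.' -> reject
  (2,1)=# (2,3)=# -> step reproduces the target at every cell -> ACCEPT
Unique solution: (2,1)=live, (2,3)=live.
Check: live-neighbor counts of every cell in the completed generation 0:
222242
465353
234462
234231
Applying B3/S23 to generation 0 with these counts gives:
##...#
...#.#
##...#
.#.##.
which matches the target exactly.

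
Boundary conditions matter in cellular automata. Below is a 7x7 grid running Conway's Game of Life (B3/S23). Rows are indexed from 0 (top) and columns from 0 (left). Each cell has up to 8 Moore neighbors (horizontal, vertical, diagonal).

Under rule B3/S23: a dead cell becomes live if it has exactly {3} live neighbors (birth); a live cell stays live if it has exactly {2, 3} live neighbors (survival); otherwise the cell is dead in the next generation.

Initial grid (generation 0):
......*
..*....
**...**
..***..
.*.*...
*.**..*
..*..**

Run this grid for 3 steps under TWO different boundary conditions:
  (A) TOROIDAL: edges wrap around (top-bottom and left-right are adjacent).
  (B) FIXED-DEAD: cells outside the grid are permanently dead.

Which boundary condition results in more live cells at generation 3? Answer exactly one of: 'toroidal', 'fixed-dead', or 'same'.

Answer: fixed-dead

Derivation:
Under TOROIDAL boundary, generation 3:
......*
......*
.*.*...
.......
.*..*..
...**..
.*.*.*.
Population = 11

Under FIXED-DEAD boundary, generation 3:
.....*.
.*****.
*.....*
*...*..
*...***
.*.*.**
..**...
Population = 20

Comparison: toroidal=11, fixed-dead=20 -> fixed-dead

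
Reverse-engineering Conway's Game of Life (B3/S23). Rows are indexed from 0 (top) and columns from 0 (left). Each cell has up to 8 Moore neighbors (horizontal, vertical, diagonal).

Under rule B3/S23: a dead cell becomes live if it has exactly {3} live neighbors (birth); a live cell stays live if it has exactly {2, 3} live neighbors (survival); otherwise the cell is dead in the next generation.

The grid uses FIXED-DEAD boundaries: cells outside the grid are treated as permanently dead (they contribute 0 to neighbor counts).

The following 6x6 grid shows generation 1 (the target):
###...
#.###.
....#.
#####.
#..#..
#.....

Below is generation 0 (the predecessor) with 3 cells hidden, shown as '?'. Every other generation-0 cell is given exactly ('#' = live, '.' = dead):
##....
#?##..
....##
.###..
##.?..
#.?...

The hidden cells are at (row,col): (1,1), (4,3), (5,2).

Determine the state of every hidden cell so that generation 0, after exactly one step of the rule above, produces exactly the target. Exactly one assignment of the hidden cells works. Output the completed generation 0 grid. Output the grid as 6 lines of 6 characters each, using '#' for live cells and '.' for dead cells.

Hidden generation-0 cells (in order): (1,1), (4,3), (5,2).
A hidden cell only influences target cells in its own 3x3 neighborhood. Try each of the 2^3 = 8 assignments, step the completed generation 0 forward once under B3/S23, and compare with the target:
  (1,1)=. (4,3)=. (5,2)=. -> step gives (4,3)='.' but target has '#' -> reject
  (1,1)=. (4,3)=. (5,2)=# -> step reproduces the target at every cell -> ACCEPT
  (1,1)=. (4,3)=# (5,2)=. -> step gives (3,2)='.' but target has '#' -> reject
  (1,1)=. (4,3)=# (5,2)=# -> step gives (3,2)='.' but target has '#' -> reject
  (1,1)=# (4,3)=. (5,2)=. -> step gives (0,1)='.' but target has '#' -> reject
  (1,1)=# (4,3)=. (5,2)=# -> step gives (0,1)='.' but target has '#' -> reject
  (1,1)=# (4,3)=# (5,2)=. -> step gives (0,1)='.' but target has '#' -> reject
  (1,1)=# (4,3)=# (5,2)=# -> step gives (0,1)='.' but target has '#' -> reject
Unique solution: (1,1)=dead, (4,3)=dead, (5,2)=live.
Check: live-neighbor counts of every cell in the completed generation 0:
233210
242232
245531
333232
355310
241100
Applying B3/S23 to generation 0 with these counts gives:
###...
#.###.
....#.
#####.
#..#..
#.....
which matches the target exactly.

Answer: ##....
#.##..
....##
.###..
##....
#.#...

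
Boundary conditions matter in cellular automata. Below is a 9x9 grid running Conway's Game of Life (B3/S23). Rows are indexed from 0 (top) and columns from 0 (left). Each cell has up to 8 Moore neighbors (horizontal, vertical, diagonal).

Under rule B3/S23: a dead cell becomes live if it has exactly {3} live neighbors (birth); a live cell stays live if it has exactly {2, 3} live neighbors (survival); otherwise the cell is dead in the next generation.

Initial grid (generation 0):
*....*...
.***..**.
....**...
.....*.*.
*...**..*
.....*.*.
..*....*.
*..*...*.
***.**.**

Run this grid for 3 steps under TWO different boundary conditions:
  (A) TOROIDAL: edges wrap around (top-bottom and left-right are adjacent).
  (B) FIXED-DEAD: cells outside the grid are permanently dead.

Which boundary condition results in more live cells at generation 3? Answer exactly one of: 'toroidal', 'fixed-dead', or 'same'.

Under TOROIDAL boundary, generation 3:
***..**..
***.*..*.
*....***.
*.......*
....**.**
...*...*.
...*.*.**
..**.*.**
.**.**...
Population = 35

Under FIXED-DEAD boundary, generation 3:
.........
..*.*.**.
.....*..*
........*
....**.**
...*.....
...*..*..
*.*....*.
**.**.**.
Population = 23

Comparison: toroidal=35, fixed-dead=23 -> toroidal

Answer: toroidal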